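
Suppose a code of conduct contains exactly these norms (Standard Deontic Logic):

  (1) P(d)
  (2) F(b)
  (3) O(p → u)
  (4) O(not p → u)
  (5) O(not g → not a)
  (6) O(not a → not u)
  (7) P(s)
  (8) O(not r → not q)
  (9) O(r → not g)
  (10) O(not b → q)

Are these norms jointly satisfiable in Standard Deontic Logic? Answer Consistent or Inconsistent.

Premises 3 and 4 are O(p → u) and O(not p → u); every ideal world satisfies p or not p, so in either case u holds — hence O(u).
Premise 6 is O(not a → not u); contrapositively O(u → a). Since O(u) holds, K gives O(a).
The contrapositive of premise 5 (O(not g → not a)) is O(a → g), and O(a) is already established, so O(g).
Premise 9 is O(r → not g); contrapositively O(g → not r). Since O(g) holds, K gives O(not r).
Premise 8 is O(not r → not q); since O(not r), deontic closure gives O(not q).
Premise 10 is O(not b → q); contrapositively O(not q → b). Since O(not q) holds, K gives O(b).
But premise 2, F(b), means O(not b).
We now have both O(b) and O(not b) — b is simultaneously obligatory and forbidden, violating the D-axiom.

Inconsistent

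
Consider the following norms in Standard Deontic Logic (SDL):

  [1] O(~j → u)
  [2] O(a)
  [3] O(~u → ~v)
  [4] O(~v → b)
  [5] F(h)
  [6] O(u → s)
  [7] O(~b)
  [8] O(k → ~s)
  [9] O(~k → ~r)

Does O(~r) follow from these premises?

Yes

Premise 7 states O(~b) outright.
The contrapositive of premise 4 (O(~v → b)) is O(~b → v), and O(~b) is already established, so O(v).
Premise 3 is O(~u → ~v); contrapositively O(v → u). Since O(v) holds, K gives O(u).
From O(u) and premise 6, O(u → s), we obtain O(s).
Premise 8, O(k → ~s), contraposes to O(s → ~k); with O(s) we get O(~k).
With premise 9, O(~k → ~r), the K-axiom yields O(~r).
Premises 1, 2, 5 do not contribute to this derivation.
So O(~r) follows.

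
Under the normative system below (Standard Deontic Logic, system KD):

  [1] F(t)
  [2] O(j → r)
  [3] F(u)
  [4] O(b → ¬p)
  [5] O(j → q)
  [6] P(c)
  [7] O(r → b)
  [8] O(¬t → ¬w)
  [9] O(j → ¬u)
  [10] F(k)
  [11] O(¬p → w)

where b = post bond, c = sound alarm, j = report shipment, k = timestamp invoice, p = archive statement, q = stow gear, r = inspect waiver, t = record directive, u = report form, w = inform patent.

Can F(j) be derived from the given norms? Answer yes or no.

Premise 1 is F(t), i.e. O(¬t).
Premise 8 is O(¬t → ¬w); since O(¬t), deontic closure gives O(¬w).
Premise 11, O(¬p → w), contraposes to O(¬w → p); with O(¬w) we get O(p).
Premise 4, O(b → ¬p), contraposes to O(p → ¬b); with O(p) we get O(¬b).
The contrapositive of premise 7 (O(r → b)) is O(¬b → ¬r), and O(¬b) is already established, so O(¬r).
Premise 2 is O(j → r); contrapositively O(¬r → ¬j). Since O(¬r) holds, K gives O(¬j).
Premises 3, 5, 6, 9, 10 do not contribute to this derivation.
So O(¬j) holds, i.e. F(j). The claim follows.

Yes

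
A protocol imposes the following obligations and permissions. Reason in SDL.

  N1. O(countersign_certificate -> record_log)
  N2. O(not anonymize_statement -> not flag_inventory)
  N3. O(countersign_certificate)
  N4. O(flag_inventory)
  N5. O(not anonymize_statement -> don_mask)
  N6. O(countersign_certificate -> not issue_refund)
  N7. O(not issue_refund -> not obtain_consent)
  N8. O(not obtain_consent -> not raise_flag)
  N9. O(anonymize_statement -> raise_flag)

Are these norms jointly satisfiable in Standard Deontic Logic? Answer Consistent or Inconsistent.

Premise 4 gives O(flag_inventory).
The contrapositive of premise 2 (O(not anonymize_statement -> not flag_inventory)) is O(flag_inventory -> anonymize_statement), and O(flag_inventory) is already established, so O(anonymize_statement).
Applying K to premise 9 (O(anonymize_statement -> raise_flag)) and O(anonymize_statement) yields O(raise_flag).
Premise 8 is O(not obtain_consent -> not raise_flag); contrapositively O(raise_flag -> obtain_consent). Since O(raise_flag) holds, K gives O(obtain_consent).
The contrapositive of premise 7 (O(not issue_refund -> not obtain_consent)) is O(obtain_consent -> issue_refund), and O(obtain_consent) is already established, so O(issue_refund).
Premise 6, O(countersign_certificate -> not issue_refund), contraposes to O(issue_refund -> not countersign_certificate); with O(issue_refund) we get O(not countersign_certificate).
But premise 3 directly asserts O(countersign_certificate).
We now have both O(not countersign_certificate) and O(countersign_certificate) — countersign_certificate is simultaneously obligatory and forbidden, violating the D-axiom.

Inconsistent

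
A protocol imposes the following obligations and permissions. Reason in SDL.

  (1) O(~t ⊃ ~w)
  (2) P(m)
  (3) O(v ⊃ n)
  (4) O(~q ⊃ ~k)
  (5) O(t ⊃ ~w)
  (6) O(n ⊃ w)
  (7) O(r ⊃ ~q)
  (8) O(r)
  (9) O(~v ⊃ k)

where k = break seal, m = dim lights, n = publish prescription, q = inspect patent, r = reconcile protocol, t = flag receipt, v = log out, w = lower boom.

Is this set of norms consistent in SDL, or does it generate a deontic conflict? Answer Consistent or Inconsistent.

Premises 1 and 5 cover both cases: O(~t ⊃ ~w) and O(t ⊃ ~w). Since ~t ∨ t is a tautology, O(~w) follows.
Premise 6 is O(n ⊃ w); contrapositively O(~w ⊃ ~n). Since O(~w) holds, K gives O(~n).
Premise 3, O(v ⊃ n), contraposes to O(~n ⊃ ~v); with O(~n) we get O(~v).
From O(~v) and premise 9, O(~v ⊃ k), we obtain O(k).
The contrapositive of premise 4 (O(~q ⊃ ~k)) is O(k ⊃ q), and O(k) is already established, so O(q).
Premise 7 is O(r ⊃ ~q); contrapositively O(q ⊃ ~r). Since O(q) holds, K gives O(~r).
But premise 8 directly asserts O(r).
We now have both O(~r) and O(r) — r is simultaneously obligatory and forbidden, violating the D-axiom.

Inconsistent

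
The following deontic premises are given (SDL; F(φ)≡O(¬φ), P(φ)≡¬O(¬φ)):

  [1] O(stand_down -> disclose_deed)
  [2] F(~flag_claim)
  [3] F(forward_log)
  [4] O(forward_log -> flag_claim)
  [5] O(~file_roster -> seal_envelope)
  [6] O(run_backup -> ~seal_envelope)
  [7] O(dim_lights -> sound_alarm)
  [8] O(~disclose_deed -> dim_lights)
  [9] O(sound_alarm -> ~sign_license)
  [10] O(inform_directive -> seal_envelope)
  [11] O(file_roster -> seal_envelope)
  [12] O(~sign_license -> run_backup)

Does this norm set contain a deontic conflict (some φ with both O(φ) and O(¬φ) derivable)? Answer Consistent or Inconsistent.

Consistent

Premise 4 is O(forward_log -> flag_claim); even if O(flag_claim) held, inferring O(forward_log) would be affirming the consequent — invalid.
So O(forward_log) is not derivable, and the apparent clash with O(~forward_log) does not arise.
A world satisfying every obligation exists (e.g. dim_lights=false, disclose_deed=true, file_roster=false, flag_claim=true, forward_log=false, inform_directive=false, run_backup=false, seal_envelope=true, sign_license=true, sound_alarm=false, stand_down=false); no atom is both obligatory and forbidden, so the set is consistent.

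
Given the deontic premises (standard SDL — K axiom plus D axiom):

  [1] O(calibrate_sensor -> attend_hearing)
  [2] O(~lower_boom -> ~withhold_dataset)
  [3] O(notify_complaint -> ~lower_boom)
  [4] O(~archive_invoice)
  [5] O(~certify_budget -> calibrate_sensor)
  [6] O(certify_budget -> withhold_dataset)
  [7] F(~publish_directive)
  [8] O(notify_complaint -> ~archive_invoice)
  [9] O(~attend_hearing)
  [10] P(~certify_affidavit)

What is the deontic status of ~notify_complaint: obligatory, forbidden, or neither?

From premise 9 we have O(~attend_hearing).
Premise 1 is O(calibrate_sensor -> attend_hearing); contrapositively O(~attend_hearing -> ~calibrate_sensor). Since O(~attend_hearing) holds, K gives O(~calibrate_sensor).
The contrapositive of premise 5 (O(~certify_budget -> calibrate_sensor)) is O(~calibrate_sensor -> certify_budget), and O(~calibrate_sensor) is already established, so O(certify_budget).
From O(certify_budget) and premise 6, O(certify_budget -> withhold_dataset), we obtain O(withhold_dataset).
Premise 2 is O(~lower_boom -> ~withhold_dataset); contrapositively O(withhold_dataset -> lower_boom). Since O(withhold_dataset) holds, K gives O(lower_boom).
Premise 3 is O(notify_complaint -> ~lower_boom); contrapositively O(lower_boom -> ~notify_complaint). Since O(lower_boom) holds, K gives O(~notify_complaint).
Premises 4, 7, 8, 10 do not contribute to this derivation.
Hence ~notify_complaint is obligatory.

Obligatory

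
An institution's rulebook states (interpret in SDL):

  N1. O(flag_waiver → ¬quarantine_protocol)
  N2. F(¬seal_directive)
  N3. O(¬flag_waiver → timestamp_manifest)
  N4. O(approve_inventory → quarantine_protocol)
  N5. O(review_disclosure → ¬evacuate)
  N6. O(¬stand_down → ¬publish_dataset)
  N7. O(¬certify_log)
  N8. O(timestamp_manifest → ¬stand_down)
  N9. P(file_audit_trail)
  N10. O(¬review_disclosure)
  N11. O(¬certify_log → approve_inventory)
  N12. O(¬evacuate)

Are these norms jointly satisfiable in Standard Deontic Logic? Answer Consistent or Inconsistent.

Consistent

Premise 5 is O(review_disclosure → ¬evacuate); even if O(¬evacuate) held, inferring O(review_disclosure) would be affirming the consequent — invalid.
So O(review_disclosure) is not derivable, and the apparent clash with O(¬review_disclosure) does not arise.
A world satisfying every obligation exists (e.g. approve_inventory=true, certify_log=false, evacuate=false, file_audit_trail=false, flag_waiver=false, publish_dataset=false, quarantine_protocol=true, review_disclosure=false, seal_directive=true, stand_down=false, timestamp_manifest=true); no atom is both obligatory and forbidden, so the set is consistent.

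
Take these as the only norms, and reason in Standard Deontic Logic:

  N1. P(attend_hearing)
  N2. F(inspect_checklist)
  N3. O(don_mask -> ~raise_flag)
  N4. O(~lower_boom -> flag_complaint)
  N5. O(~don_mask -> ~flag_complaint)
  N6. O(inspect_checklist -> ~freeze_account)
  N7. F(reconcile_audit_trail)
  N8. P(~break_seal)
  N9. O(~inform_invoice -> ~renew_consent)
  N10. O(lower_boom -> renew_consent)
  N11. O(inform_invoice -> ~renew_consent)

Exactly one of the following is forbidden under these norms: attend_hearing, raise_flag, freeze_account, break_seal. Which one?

Premises 9 and 11 are O(~inform_invoice -> ~renew_consent) and O(inform_invoice -> ~renew_consent); every ideal world satisfies ~inform_invoice or inform_invoice, so in either case ~renew_consent holds — hence O(~renew_consent).
Premise 10 is O(lower_boom -> renew_consent); contrapositively O(~renew_consent -> ~lower_boom). Since O(~renew_consent) holds, K gives O(~lower_boom).
From O(~lower_boom) and premise 4, O(~lower_boom -> flag_complaint), we obtain O(flag_complaint).
Premise 5 is O(~don_mask -> ~flag_complaint); contrapositively O(flag_complaint -> don_mask). Since O(flag_complaint) holds, K gives O(don_mask).
Applying K to premise 3 (O(don_mask -> ~raise_flag)) and O(don_mask) yields O(~raise_flag).
So O(~raise_flag) holds, i.e. raise_flag is forbidden. None of the other listed options is forbidden under the premises.

raise_flag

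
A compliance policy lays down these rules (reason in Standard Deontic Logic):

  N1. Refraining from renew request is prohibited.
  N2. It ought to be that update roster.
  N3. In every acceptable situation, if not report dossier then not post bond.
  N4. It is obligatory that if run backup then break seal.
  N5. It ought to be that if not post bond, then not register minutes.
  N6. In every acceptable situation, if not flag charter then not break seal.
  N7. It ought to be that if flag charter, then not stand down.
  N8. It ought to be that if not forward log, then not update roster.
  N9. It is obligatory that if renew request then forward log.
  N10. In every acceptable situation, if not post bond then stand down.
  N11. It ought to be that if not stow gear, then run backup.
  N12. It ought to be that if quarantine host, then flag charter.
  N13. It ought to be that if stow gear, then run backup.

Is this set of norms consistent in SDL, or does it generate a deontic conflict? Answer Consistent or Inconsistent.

Premise 8 is O(¬forward_log → ¬update_roster), but O(¬forward_log) is not derivable from the premises, so it does not yield O(¬update_roster).
So O(¬update_roster) is not derivable, and the apparent clash with O(update_roster) does not arise.
A world satisfying every obligation exists (e.g. break_seal=true, flag_charter=true, forward_log=true, post_bond=true, quarantine_host=false, register_minutes=false, renew_request=true, report_dossier=true, run_backup=true, stand_down=false, stow_gear=false, update_roster=true); no atom is both obligatory and forbidden, so the set is consistent.

Consistent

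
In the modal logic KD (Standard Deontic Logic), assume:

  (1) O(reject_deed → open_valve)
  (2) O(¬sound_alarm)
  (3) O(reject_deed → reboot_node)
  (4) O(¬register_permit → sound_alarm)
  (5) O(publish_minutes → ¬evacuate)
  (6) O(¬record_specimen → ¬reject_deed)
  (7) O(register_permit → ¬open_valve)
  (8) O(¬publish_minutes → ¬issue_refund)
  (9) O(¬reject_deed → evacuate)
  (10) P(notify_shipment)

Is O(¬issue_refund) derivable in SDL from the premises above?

Yes

Premise 2 states O(¬sound_alarm) outright.
Premise 4, O(¬register_permit → sound_alarm), contraposes to O(¬sound_alarm → register_permit); with O(¬sound_alarm) we get O(register_permit).
Applying K to premise 7 (O(register_permit → ¬open_valve)) and O(register_permit) yields O(¬open_valve).
Premise 1 is O(reject_deed → open_valve); contrapositively O(¬open_valve → ¬reject_deed). Since O(¬open_valve) holds, K gives O(¬reject_deed).
With premise 9, O(¬reject_deed → evacuate), the K-axiom yields O(evacuate).
Premise 5 is O(publish_minutes → ¬evacuate); contrapositively O(evacuate → ¬publish_minutes). Since O(evacuate) holds, K gives O(¬publish_minutes).
Applying K to premise 8 (O(¬publish_minutes → ¬issue_refund)) and O(¬publish_minutes) yields O(¬issue_refund).
Premises 3, 6, 10 do not contribute to this derivation.
So O(¬issue_refund) follows.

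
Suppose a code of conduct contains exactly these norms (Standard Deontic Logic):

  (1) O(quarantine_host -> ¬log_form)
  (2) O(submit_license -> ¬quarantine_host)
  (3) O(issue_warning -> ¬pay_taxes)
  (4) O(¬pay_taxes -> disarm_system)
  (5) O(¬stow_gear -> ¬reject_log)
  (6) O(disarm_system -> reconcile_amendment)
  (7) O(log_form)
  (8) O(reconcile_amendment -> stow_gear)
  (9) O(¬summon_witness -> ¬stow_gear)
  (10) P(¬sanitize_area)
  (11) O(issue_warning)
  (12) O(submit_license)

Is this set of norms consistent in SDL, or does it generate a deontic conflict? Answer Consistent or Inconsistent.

Consistent

Premise 1 is O(quarantine_host -> ¬log_form), but O(quarantine_host) is not derivable from the premises, so it does not yield O(¬log_form).
So O(¬log_form) is not derivable, and the apparent clash with O(log_form) does not arise.
A world satisfying every obligation exists (e.g. disarm_system=true, issue_warning=true, log_form=true, pay_taxes=false, quarantine_host=false, reconcile_amendment=true, reject_log=false, sanitize_area=false, stow_gear=true, submit_license=true, summon_witness=true); no atom is both obligatory and forbidden, so the set is consistent.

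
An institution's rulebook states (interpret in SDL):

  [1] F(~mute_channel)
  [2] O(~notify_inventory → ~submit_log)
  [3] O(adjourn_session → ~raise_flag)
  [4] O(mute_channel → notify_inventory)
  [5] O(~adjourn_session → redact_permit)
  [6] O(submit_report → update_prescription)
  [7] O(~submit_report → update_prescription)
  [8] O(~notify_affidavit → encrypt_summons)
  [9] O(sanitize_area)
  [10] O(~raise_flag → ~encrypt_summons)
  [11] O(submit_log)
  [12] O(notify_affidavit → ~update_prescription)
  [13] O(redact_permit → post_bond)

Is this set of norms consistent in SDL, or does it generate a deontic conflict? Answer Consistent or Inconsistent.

Premise 2 is O(~notify_inventory → ~submit_log), but O(~notify_inventory) is not derivable from the premises, so it does not yield O(~submit_log).
So O(~submit_log) is not derivable, and the apparent clash with O(submit_log) does not arise.
A world satisfying every obligation exists (e.g. adjourn_session=false, encrypt_summons=true, mute_channel=true, notify_affidavit=false, notify_inventory=true, post_bond=true, raise_flag=true, redact_permit=true, sanitize_area=true, submit_log=true, submit_report=false, update_prescription=true); no atom is both obligatory and forbidden, so the set is consistent.

Consistent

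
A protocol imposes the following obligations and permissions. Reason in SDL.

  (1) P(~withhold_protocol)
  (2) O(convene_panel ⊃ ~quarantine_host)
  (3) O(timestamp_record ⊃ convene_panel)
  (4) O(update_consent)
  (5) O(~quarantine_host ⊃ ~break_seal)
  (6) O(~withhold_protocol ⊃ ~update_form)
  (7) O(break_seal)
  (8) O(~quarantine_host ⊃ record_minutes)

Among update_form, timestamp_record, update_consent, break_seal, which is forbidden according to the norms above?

timestamp_record

From premise 7 we have O(break_seal).
The contrapositive of premise 5 (O(~quarantine_host ⊃ ~break_seal)) is O(break_seal ⊃ quarantine_host), and O(break_seal) is already established, so O(quarantine_host).
Premise 2, O(convene_panel ⊃ ~quarantine_host), contraposes to O(quarantine_host ⊃ ~convene_panel); with O(quarantine_host) we get O(~convene_panel).
Premise 3 is O(timestamp_record ⊃ convene_panel); contrapositively O(~convene_panel ⊃ ~timestamp_record). Since O(~convene_panel) holds, K gives O(~timestamp_record).
So O(~timestamp_record) holds, i.e. timestamp_record is forbidden. None of the other listed options is forbidden under the premises.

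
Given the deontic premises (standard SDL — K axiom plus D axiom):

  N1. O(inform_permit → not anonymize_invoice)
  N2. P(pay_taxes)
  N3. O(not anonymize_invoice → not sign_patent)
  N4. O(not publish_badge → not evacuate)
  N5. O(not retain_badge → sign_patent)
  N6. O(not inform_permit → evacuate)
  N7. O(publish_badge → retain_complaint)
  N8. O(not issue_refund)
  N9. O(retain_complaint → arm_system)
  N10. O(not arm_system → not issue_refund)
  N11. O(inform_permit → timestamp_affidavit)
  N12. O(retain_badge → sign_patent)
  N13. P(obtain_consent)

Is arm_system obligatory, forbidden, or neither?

Obligatory

Premises 5 and 12 cover both cases: O(not retain_badge → sign_patent) and O(retain_badge → sign_patent). Since not retain_badge ∨ retain_badge is a tautology, O(sign_patent) follows.
Premise 3, O(not anonymize_invoice → not sign_patent), contraposes to O(sign_patent → anonymize_invoice); with O(sign_patent) we get O(anonymize_invoice).
Premise 1, O(inform_permit → not anonymize_invoice), contraposes to O(anonymize_invoice → not inform_permit); with O(anonymize_invoice) we get O(not inform_permit).
From O(not inform_permit) and premise 6, O(not inform_permit → evacuate), we obtain O(evacuate).
Premise 4, O(not publish_badge → not evacuate), contraposes to O(evacuate → publish_badge); with O(evacuate) we get O(publish_badge).
From O(publish_badge) and premise 7, O(publish_badge → retain_complaint), we obtain O(retain_complaint).
From O(retain_complaint) and premise 9, O(retain_complaint → arm_system), we obtain O(arm_system).
Premises 2, 8, 10, 11, 13 do not contribute to this derivation.
Hence arm_system is obligatory.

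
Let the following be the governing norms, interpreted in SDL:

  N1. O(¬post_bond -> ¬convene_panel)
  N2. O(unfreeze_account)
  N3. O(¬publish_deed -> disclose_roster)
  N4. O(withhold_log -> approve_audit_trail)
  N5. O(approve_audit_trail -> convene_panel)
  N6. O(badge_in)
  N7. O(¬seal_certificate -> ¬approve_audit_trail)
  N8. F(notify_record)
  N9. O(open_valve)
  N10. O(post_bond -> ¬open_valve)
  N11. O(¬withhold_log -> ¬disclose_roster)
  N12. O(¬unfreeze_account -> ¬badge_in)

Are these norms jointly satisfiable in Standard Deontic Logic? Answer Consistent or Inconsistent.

Consistent

Premise 12 is O(¬unfreeze_account -> ¬badge_in), but O(¬unfreeze_account) is not derivable from the premises, so it does not yield O(¬badge_in).
So O(¬badge_in) is not derivable, and the apparent clash with O(badge_in) does not arise.
A world satisfying every obligation exists (e.g. approve_audit_trail=false, badge_in=true, convene_panel=false, disclose_roster=false, notify_record=false, open_valve=true, post_bond=false, publish_deed=true, seal_certificate=false, unfreeze_account=true, withhold_log=false); no atom is both obligatory and forbidden, so the set is consistent.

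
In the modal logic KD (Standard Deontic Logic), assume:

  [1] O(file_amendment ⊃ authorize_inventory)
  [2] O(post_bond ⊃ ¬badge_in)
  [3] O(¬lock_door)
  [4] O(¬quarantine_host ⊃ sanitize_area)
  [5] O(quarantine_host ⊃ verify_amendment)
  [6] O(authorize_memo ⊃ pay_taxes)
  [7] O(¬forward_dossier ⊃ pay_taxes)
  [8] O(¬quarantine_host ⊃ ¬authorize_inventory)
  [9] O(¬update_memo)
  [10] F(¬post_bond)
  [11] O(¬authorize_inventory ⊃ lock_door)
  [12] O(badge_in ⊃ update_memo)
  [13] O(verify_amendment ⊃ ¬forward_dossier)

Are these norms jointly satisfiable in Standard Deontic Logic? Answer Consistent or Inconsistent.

Consistent

Premise 12 is O(badge_in ⊃ update_memo), but O(badge_in) is not derivable from the premises, so it does not yield O(update_memo).
So O(update_memo) is not derivable, and the apparent clash with O(¬update_memo) does not arise.
A world satisfying every obligation exists (e.g. authorize_inventory=true, authorize_memo=false, badge_in=false, file_amendment=false, forward_dossier=false, lock_door=false, pay_taxes=true, post_bond=true, quarantine_host=true, sanitize_area=false, update_memo=false, verify_amendment=true); no atom is both obligatory and forbidden, so the set is consistent.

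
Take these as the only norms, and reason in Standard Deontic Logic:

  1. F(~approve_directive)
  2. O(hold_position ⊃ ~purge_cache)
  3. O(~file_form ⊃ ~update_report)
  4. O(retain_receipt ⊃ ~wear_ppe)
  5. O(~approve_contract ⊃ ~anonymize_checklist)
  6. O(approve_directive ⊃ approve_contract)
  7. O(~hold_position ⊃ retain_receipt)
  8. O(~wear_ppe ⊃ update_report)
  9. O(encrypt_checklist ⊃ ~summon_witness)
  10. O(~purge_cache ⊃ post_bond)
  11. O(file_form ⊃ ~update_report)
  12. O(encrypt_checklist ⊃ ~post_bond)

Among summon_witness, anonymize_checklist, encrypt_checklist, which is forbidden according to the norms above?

encrypt_checklist

Premises 3 and 11 are O(~file_form ⊃ ~update_report) and O(file_form ⊃ ~update_report); every ideal world satisfies ~file_form or file_form, so in either case ~update_report holds — hence O(~update_report).
Premise 8 is O(~wear_ppe ⊃ update_report); contrapositively O(~update_report ⊃ wear_ppe). Since O(~update_report) holds, K gives O(wear_ppe).
Premise 4 is O(retain_receipt ⊃ ~wear_ppe); contrapositively O(wear_ppe ⊃ ~retain_receipt). Since O(wear_ppe) holds, K gives O(~retain_receipt).
Premise 7, O(~hold_position ⊃ retain_receipt), contraposes to O(~retain_receipt ⊃ hold_position); with O(~retain_receipt) we get O(hold_position).
With premise 2, O(hold_position ⊃ ~purge_cache), the K-axiom yields O(~purge_cache).
Premise 10 is O(~purge_cache ⊃ post_bond); since O(~purge_cache), deontic closure gives O(post_bond).
Premise 12, O(encrypt_checklist ⊃ ~post_bond), contraposes to O(post_bond ⊃ ~encrypt_checklist); with O(post_bond) we get O(~encrypt_checklist).
So O(~encrypt_checklist) holds, i.e. encrypt_checklist is forbidden. None of the other listed options is forbidden under the premises.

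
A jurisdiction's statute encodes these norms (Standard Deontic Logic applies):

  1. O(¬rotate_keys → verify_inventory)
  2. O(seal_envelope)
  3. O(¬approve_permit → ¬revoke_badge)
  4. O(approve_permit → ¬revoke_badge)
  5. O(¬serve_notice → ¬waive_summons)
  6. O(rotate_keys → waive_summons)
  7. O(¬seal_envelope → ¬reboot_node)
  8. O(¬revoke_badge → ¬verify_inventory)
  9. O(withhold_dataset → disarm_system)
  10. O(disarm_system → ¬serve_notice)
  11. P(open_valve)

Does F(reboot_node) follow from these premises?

No

Premise 7 is O(¬seal_envelope → ¬reboot_node), but O(¬seal_envelope) is not derivable from the premises, so it does not yield O(¬reboot_node).
No other premise forces O(¬reboot_node). An ideal world satisfying every premise can still have reboot_node true, so F(reboot_node) is not derivable.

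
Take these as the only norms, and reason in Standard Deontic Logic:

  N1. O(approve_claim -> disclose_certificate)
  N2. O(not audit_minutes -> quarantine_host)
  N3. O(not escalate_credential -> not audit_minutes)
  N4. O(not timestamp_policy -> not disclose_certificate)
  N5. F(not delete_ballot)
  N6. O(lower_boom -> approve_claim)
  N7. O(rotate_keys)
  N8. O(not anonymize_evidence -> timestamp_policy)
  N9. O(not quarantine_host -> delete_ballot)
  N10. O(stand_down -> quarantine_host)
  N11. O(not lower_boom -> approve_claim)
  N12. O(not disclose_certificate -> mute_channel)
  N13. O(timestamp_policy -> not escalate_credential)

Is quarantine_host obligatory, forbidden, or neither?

By case analysis on not lower_boom: premise 11 gives O(not lower_boom -> approve_claim) and premise 6 gives O(lower_boom -> approve_claim), so O(approve_claim) either way.
From O(approve_claim) and premise 1, O(approve_claim -> disclose_certificate), we obtain O(disclose_certificate).
The contrapositive of premise 4 (O(not timestamp_policy -> not disclose_certificate)) is O(disclose_certificate -> timestamp_policy), and O(disclose_certificate) is already established, so O(timestamp_policy).
Applying K to premise 13 (O(timestamp_policy -> not escalate_credential)) and O(timestamp_policy) yields O(not escalate_credential).
Premise 3 is O(not escalate_credential -> not audit_minutes); since O(not escalate_credential), deontic closure gives O(not audit_minutes).
Premise 2 is O(not audit_minutes -> quarantine_host); since O(not audit_minutes), deontic closure gives O(quarantine_host).
Premises 5, 7, 8, 9, 10, 12 do not contribute to this derivation.
Hence quarantine_host is obligatory.

Obligatory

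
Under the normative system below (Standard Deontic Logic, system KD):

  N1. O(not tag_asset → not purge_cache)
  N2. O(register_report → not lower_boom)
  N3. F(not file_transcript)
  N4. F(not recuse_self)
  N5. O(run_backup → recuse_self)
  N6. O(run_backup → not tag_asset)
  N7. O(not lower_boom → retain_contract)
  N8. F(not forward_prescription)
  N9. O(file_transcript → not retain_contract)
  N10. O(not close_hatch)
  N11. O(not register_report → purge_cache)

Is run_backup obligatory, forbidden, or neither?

Forbidden

F(not file_transcript) at premise 3 means O(file_transcript).
From O(file_transcript) and premise 9, O(file_transcript → not retain_contract), we obtain O(not retain_contract).
The contrapositive of premise 7 (O(not lower_boom → retain_contract)) is O(not retain_contract → lower_boom), and O(not retain_contract) is already established, so O(lower_boom).
Premise 2, O(register_report → not lower_boom), contraposes to O(lower_boom → not register_report); with O(lower_boom) we get O(not register_report).
Applying K to premise 11 (O(not register_report → purge_cache)) and O(not register_report) yields O(purge_cache).
Premise 1 is O(not tag_asset → not purge_cache); contrapositively O(purge_cache → tag_asset). Since O(purge_cache) holds, K gives O(tag_asset).
Premise 6 is O(run_backup → not tag_asset); contrapositively O(tag_asset → not run_backup). Since O(tag_asset) holds, K gives O(not run_backup).
Premises 4, 5, 8, 10 do not contribute to this derivation.
Thus O(not run_backup), which is F(run_backup): run_backup is forbidden.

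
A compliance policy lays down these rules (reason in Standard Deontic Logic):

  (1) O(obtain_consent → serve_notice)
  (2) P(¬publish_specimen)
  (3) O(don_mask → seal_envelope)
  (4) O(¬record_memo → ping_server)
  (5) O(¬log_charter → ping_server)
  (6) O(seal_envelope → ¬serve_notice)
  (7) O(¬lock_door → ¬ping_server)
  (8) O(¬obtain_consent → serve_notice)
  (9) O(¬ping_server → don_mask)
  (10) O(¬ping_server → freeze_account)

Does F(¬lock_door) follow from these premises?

Yes

Premises 1 and 8 are O(obtain_consent → serve_notice) and O(¬obtain_consent → serve_notice); every ideal world satisfies obtain_consent or ¬obtain_consent, so in either case serve_notice holds — hence O(serve_notice).
Premise 6 is O(seal_envelope → ¬serve_notice); contrapositively O(serve_notice → ¬seal_envelope). Since O(serve_notice) holds, K gives O(¬seal_envelope).
Premise 3, O(don_mask → seal_envelope), contraposes to O(¬seal_envelope → ¬don_mask); with O(¬seal_envelope) we get O(¬don_mask).
Premise 9, O(¬ping_server → don_mask), contraposes to O(¬don_mask → ping_server); with O(¬don_mask) we get O(ping_server).
The contrapositive of premise 7 (O(¬lock_door → ¬ping_server)) is O(ping_server → lock_door), and O(ping_server) is already established, so O(lock_door).
Premises 2, 4, 5, 10 do not contribute to this derivation.
So O(lock_door) holds, i.e. F(¬lock_door). The claim follows.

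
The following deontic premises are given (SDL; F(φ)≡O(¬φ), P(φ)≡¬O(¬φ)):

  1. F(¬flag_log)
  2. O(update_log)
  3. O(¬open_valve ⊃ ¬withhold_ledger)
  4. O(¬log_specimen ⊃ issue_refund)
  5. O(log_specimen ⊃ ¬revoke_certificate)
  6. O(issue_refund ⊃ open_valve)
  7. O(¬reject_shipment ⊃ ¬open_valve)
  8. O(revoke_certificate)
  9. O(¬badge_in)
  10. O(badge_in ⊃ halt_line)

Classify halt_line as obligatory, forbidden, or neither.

Neither

Premise 10 is O(badge_in ⊃ halt_line), but O(badge_in) is not derivable from the premises, so it does not yield O(halt_line).
No premise or chain of K-axiom applications forces O(halt_line), and none forces O(¬halt_line). So halt_line is neither obligatory nor forbidden under these norms.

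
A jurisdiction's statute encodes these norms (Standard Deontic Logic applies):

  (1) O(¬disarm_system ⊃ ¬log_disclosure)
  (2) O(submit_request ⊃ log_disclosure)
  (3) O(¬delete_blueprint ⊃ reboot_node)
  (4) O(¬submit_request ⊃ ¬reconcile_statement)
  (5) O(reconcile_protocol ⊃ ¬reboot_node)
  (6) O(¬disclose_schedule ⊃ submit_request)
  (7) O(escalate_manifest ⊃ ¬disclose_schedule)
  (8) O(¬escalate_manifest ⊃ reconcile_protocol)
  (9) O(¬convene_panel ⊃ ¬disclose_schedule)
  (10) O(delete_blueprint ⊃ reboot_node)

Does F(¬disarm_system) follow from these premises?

Yes

Premises 3 and 10 cover both cases: O(¬delete_blueprint ⊃ reboot_node) and O(delete_blueprint ⊃ reboot_node). Since ¬delete_blueprint ∨ delete_blueprint is a tautology, O(reboot_node) follows.
The contrapositive of premise 5 (O(reconcile_protocol ⊃ ¬reboot_node)) is O(reboot_node ⊃ ¬reconcile_protocol), and O(reboot_node) is already established, so O(¬reconcile_protocol).
The contrapositive of premise 8 (O(¬escalate_manifest ⊃ reconcile_protocol)) is O(¬reconcile_protocol ⊃ escalate_manifest), and O(¬reconcile_protocol) is already established, so O(escalate_manifest).
Applying K to premise 7 (O(escalate_manifest ⊃ ¬disclose_schedule)) and O(escalate_manifest) yields O(¬disclose_schedule).
Premise 6 is O(¬disclose_schedule ⊃ submit_request); since O(¬disclose_schedule), deontic closure gives O(submit_request).
Premise 2 is O(submit_request ⊃ log_disclosure); since O(submit_request), deontic closure gives O(log_disclosure).
Premise 1 is O(¬disarm_system ⊃ ¬log_disclosure); contrapositively O(log_disclosure ⊃ disarm_system). Since O(log_disclosure) holds, K gives O(disarm_system).
Premises 4, 9 do not contribute to this derivation.
So O(disarm_system) holds, i.e. F(¬disarm_system). The claim follows.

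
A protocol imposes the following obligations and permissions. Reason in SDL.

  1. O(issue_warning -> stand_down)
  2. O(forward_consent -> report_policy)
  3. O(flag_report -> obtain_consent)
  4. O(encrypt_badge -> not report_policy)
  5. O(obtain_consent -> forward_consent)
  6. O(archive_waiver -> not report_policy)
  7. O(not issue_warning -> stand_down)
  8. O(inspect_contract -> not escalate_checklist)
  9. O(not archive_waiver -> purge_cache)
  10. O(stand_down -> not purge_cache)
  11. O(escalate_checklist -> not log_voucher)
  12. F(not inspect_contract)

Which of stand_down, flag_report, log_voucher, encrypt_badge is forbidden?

flag_report

By case analysis on issue_warning: premise 1 gives O(issue_warning -> stand_down) and premise 7 gives O(not issue_warning -> stand_down), so O(stand_down) either way.
From O(stand_down) and premise 10, O(stand_down -> not purge_cache), we obtain O(not purge_cache).
Premise 9, O(not archive_waiver -> purge_cache), contraposes to O(not purge_cache -> archive_waiver); with O(not purge_cache) we get O(archive_waiver).
From O(archive_waiver) and premise 6, O(archive_waiver -> not report_policy), we obtain O(not report_policy).
Premise 2, O(forward_consent -> report_policy), contraposes to O(not report_policy -> not forward_consent); with O(not report_policy) we get O(not forward_consent).
Premise 5, O(obtain_consent -> forward_consent), contraposes to O(not forward_consent -> not obtain_consent); with O(not forward_consent) we get O(not obtain_consent).
Premise 3 is O(flag_report -> obtain_consent); contrapositively O(not obtain_consent -> not flag_report). Since O(not obtain_consent) holds, K gives O(not flag_report).
So O(not flag_report) holds, i.e. flag_report is forbidden. None of the other listed options is forbidden under the premises.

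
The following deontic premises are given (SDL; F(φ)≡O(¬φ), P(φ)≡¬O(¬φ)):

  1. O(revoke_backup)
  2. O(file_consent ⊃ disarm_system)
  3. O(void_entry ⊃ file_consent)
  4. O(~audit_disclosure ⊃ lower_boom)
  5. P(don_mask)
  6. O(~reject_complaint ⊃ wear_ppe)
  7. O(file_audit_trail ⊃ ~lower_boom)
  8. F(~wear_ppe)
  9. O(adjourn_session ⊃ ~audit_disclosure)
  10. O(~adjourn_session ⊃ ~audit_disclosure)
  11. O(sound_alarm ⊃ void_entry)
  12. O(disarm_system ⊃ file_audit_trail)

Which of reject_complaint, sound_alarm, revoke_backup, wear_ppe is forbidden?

Premises 9 and 10 are O(adjourn_session ⊃ ~audit_disclosure) and O(~adjourn_session ⊃ ~audit_disclosure); every ideal world satisfies adjourn_session or ~adjourn_session, so in either case ~audit_disclosure holds — hence O(~audit_disclosure).
From O(~audit_disclosure) and premise 4, O(~audit_disclosure ⊃ lower_boom), we obtain O(lower_boom).
The contrapositive of premise 7 (O(file_audit_trail ⊃ ~lower_boom)) is O(lower_boom ⊃ ~file_audit_trail), and O(lower_boom) is already established, so O(~file_audit_trail).
The contrapositive of premise 12 (O(disarm_system ⊃ file_audit_trail)) is O(~file_audit_trail ⊃ ~disarm_system), and O(~file_audit_trail) is already established, so O(~disarm_system).
Premise 2, O(file_consent ⊃ disarm_system), contraposes to O(~disarm_system ⊃ ~file_consent); with O(~disarm_system) we get O(~file_consent).
The contrapositive of premise 3 (O(void_entry ⊃ file_consent)) is O(~file_consent ⊃ ~void_entry), and O(~file_consent) is already established, so O(~void_entry).
The contrapositive of premise 11 (O(sound_alarm ⊃ void_entry)) is O(~void_entry ⊃ ~sound_alarm), and O(~void_entry) is already established, so O(~sound_alarm).
So O(~sound_alarm) holds, i.e. sound_alarm is forbidden. None of the other listed options is forbidden under the premises.

sound_alarm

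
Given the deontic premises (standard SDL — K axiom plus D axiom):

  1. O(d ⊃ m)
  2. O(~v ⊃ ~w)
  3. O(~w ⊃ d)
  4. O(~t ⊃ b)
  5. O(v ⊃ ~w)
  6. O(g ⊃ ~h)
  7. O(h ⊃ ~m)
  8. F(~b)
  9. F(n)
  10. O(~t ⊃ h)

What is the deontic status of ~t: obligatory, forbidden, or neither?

Forbidden

Premises 2 and 5 cover both cases: O(~v ⊃ ~w) and O(v ⊃ ~w). Since ~v ∨ v is a tautology, O(~w) follows.
Applying K to premise 3 (O(~w ⊃ d)) and O(~w) yields O(d).
From O(d) and premise 1, O(d ⊃ m), we obtain O(m).
The contrapositive of premise 7 (O(h ⊃ ~m)) is O(m ⊃ ~h), and O(m) is already established, so O(~h).
The contrapositive of premise 10 (O(~t ⊃ h)) is O(~h ⊃ t), and O(~h) is already established, so O(t).
Premises 4, 6, 8, 9 do not contribute to this derivation.
Thus O(t), which is F(~t): ~t is forbidden.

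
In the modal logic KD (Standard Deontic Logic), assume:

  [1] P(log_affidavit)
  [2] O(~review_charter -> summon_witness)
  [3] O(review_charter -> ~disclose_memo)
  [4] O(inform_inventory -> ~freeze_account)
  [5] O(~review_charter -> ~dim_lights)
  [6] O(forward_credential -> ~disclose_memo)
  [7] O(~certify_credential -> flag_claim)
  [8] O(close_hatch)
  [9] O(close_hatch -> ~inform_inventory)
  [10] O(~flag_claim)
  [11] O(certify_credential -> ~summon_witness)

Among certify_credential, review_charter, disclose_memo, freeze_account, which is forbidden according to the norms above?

disclose_memo

From premise 10 we have O(~flag_claim).
Premise 7 is O(~certify_credential -> flag_claim); contrapositively O(~flag_claim -> certify_credential). Since O(~flag_claim) holds, K gives O(certify_credential).
From O(certify_credential) and premise 11, O(certify_credential -> ~summon_witness), we obtain O(~summon_witness).
Premise 2, O(~review_charter -> summon_witness), contraposes to O(~summon_witness -> review_charter); with O(~summon_witness) we get O(review_charter).
With premise 3, O(review_charter -> ~disclose_memo), the K-axiom yields O(~disclose_memo).
So O(~disclose_memo) holds, i.e. disclose_memo is forbidden. None of the other listed options is forbidden under the premises.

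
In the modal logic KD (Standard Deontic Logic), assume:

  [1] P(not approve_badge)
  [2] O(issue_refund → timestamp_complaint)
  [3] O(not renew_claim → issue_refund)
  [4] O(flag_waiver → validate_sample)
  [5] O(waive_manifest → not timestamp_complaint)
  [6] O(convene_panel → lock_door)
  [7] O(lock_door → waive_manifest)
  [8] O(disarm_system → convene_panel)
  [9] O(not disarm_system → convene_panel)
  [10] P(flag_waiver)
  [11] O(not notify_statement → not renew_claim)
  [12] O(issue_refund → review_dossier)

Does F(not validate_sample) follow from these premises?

No

Premise 4 is O(flag_waiver → validate_sample), but O(flag_waiver) is not derivable from the premises (the permission P(flag_waiver) asserts only not O(not flag_waiver), not O(flag_waiver)), so it does not yield O(validate_sample).
No other premise forces O(validate_sample). An ideal world satisfying every premise can still have not validate_sample true, so F(not validate_sample) is not derivable.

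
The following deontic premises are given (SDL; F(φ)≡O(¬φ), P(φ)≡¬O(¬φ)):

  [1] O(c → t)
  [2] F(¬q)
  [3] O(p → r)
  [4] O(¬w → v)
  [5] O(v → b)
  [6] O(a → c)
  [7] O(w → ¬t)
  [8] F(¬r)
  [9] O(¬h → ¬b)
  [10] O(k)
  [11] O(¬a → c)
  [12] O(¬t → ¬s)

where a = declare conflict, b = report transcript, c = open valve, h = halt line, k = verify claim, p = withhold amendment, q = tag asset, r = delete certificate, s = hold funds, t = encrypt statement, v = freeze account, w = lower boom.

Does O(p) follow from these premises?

Premise 3 is O(p → r); even if O(r) held, inferring O(p) would be affirming the consequent — invalid.
No other premise forces O(p). An ideal world satisfying every premise can still have p false, so O(p) is not derivable.

No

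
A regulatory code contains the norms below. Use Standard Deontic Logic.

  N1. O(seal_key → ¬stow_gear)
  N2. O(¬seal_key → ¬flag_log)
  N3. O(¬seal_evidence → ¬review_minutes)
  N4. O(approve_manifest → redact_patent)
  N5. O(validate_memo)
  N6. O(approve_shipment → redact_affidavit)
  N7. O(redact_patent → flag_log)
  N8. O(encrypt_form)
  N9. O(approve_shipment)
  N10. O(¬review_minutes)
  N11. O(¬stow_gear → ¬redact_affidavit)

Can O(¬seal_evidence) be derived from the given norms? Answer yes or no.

No

Premise 3 is O(¬seal_evidence → ¬review_minutes); even if O(¬review_minutes) held, inferring O(¬seal_evidence) would be affirming the consequent — invalid.
No other premise forces O(¬seal_evidence). An ideal world satisfying every premise can still have ¬seal_evidence false, so O(¬seal_evidence) is not derivable.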